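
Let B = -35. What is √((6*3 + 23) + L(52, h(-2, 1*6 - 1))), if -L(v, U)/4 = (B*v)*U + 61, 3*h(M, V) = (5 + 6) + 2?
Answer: 7*√5757/3 ≈ 177.04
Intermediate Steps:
h(M, V) = 13/3 (h(M, V) = ((5 + 6) + 2)/3 = (11 + 2)/3 = (⅓)*13 = 13/3)
L(v, U) = -244 + 140*U*v (L(v, U) = -4*((-35*v)*U + 61) = -4*(-35*U*v + 61) = -4*(61 - 35*U*v) = -244 + 140*U*v)
√((6*3 + 23) + L(52, h(-2, 1*6 - 1))) = √((6*3 + 23) + (-244 + 140*(13/3)*52)) = √((18 + 23) + (-244 + 94640/3)) = √(41 + 93908/3) = √(94031/3) = 7*√5757/3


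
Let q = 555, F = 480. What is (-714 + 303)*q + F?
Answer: -227625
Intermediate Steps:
(-714 + 303)*q + F = (-714 + 303)*555 + 480 = -411*555 + 480 = -228105 + 480 = -227625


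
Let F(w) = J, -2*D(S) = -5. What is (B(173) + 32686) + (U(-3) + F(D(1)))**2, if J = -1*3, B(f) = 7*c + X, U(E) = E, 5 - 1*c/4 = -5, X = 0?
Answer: 33002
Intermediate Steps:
c = 40 (c = 20 - 4*(-5) = 20 + 20 = 40)
D(S) = 5/2 (D(S) = -1/2*(-5) = 5/2)
B(f) = 280 (B(f) = 7*40 + 0 = 280 + 0 = 280)
J = -3
F(w) = -3
(B(173) + 32686) + (U(-3) + F(D(1)))**2 = (280 + 32686) + (-3 - 3)**2 = 32966 + (-6)**2 = 32966 + 36 = 33002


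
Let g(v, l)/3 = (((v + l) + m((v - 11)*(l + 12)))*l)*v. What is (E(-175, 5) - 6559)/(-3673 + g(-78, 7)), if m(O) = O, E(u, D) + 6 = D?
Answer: -6560/2882483 ≈ -0.0022758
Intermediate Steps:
E(u, D) = -6 + D
g(v, l) = 3*l*v*(l + v + (-11 + v)*(12 + l)) (g(v, l) = 3*((((v + l) + (v - 11)*(l + 12))*l)*v) = 3*((((l + v) + (-11 + v)*(12 + l))*l)*v) = 3*(((l + v + (-11 + v)*(12 + l))*l)*v) = 3*((l*(l + v + (-11 + v)*(12 + l)))*v) = 3*(l*v*(l + v + (-11 + v)*(12 + l))) = 3*l*v*(l + v + (-11 + v)*(12 + l)))
(E(-175, 5) - 6559)/(-3673 + g(-78, 7)) = ((-6 + 5) - 6559)/(-3673 + 3*7*(-78)*(-132 - 10*7 + 13*(-78) + 7*(-78))) = (-1 - 6559)/(-3673 + 3*7*(-78)*(-132 - 70 - 1014 - 546)) = -6560/(-3673 + 3*7*(-78)*(-1762)) = -6560/(-3673 + 2886156) = -6560/2882483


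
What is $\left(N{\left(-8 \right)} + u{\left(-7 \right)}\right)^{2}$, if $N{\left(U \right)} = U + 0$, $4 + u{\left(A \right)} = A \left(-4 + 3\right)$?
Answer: $25$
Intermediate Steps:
$u{\left(A \right)} = -4 - A$ ($u{\left(A \right)} = -4 + A \left(-4 + 3\right) = -4 + A \left(-1\right) = -4 - A$)
$N{\left(U \right)} = U$
$\left(N{\left(-8 \right)} + u{\left(-7 \right)}\right)^{2} = \left(-8 - -3\right)^{2} = \left(-8 + \left(-4 + 7\right)\right)^{2} = \left(-8 + 3\right)^{2} = \left(-5\right)^{2} = 25$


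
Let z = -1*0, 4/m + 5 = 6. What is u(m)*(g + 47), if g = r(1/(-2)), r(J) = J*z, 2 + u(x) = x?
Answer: 94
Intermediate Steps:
m = 4 (m = 4/(-5 + 6) = 4/1 = 4*1 = 4)
z = 0
u(x) = -2 + x
r(J) = 0 (r(J) = J*0 = 0)
g = 0
u(m)*(g + 47) = (-2 + 4)*(0 + 47) = 2*47 = 94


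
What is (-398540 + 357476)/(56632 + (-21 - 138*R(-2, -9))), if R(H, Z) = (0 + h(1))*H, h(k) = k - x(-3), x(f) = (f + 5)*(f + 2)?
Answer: -41064/57439 ≈ -0.71492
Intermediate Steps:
x(f) = (2 + f)*(5 + f) (x(f) = (5 + f)*(2 + f) = (2 + f)*(5 + f))
h(k) = 2 + k (h(k) = k - (10 + (-3)² + 7*(-3)) = k - (10 + 9 - 21) = k - 1*(-2) = k + 2 = 2 + k)
R(H, Z) = 3*H (R(H, Z) = (0 + (2 + 1))*H = (0 + 3)*H = 3*H)
(-398540 + 357476)/(56632 + (-21 - 138*R(-2, -9))) = (-398540 + 357476)/(56632 + (-21 - 414*(-2))) = -41064/(56632 + (-21 - 138*(-6))) = -41064/(56632 + (-21 + 828)) = -41064/(56632 + 807) = -41064/57439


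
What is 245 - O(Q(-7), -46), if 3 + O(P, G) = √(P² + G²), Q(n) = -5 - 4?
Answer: 248 - 13*√13 ≈ 201.13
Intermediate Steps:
Q(n) = -9
O(P, G) = -3 + √(G² + P²) (O(P, G) = -3 + √(P² + G²) = -3 + √(G² + P²))
245 - O(Q(-7), -46) = 245 - (-3 + √((-46)² + (-9)²)) = 245 - (-3 + √(2116 + 81)) = 245 - (-3 + √2197) = 245 - (-3 + 13*√13) = 245 + (3 - 13*√13) = 248 - 13*√13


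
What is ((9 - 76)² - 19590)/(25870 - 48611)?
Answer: 15101/22741 ≈ 0.66404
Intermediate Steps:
((9 - 76)² - 19590)/(25870 - 48611) = ((-67)² - 19590)/(-22741) = (4489 - 19590)*(-1/22741) = -15101*(-1/22741) = 15101/22741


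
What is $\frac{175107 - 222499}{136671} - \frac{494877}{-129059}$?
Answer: $\frac{61518970339}{17638622589} \approx 3.4877$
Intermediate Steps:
$\frac{175107 - 222499}{136671} - \frac{494877}{-129059} = \left(-47392\right) \frac{1}{136671} - - \frac{494877}{129059} = - \frac{47392}{136671} + \frac{494877}{129059} = \frac{61518970339}{17638622589}$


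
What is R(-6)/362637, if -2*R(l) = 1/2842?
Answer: -1/2061228708 ≈ -4.8515e-10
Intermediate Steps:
R(l) = -1/5684 (R(l) = -½/2842 = -½*1/2842 = -1/5684)
R(-6)/362637 = -1/5684/362637 = -1/5684*1/362637 = -1/2061228708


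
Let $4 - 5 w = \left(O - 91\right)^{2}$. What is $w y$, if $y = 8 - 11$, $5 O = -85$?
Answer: $6996$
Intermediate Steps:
$O = -17$ ($O = \frac{1}{5} \left(-85\right) = -17$)
$w = -2332$ ($w = \frac{4}{5} - \frac{\left(-17 - 91\right)^{2}}{5} = \frac{4}{5} - \frac{\left(-108\right)^{2}}{5} = \frac{4}{5} - \frac{11664}{5} = -2332$)
$y = -3$
$w y = \left(-2332\right) \left(-3\right) = 6996$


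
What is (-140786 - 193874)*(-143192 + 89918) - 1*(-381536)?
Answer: 17829058376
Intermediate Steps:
(-140786 - 193874)*(-143192 + 89918) - 1*(-381536) = -334660*(-53274) + 381536 = 17828676840 + 381536 = 17829058376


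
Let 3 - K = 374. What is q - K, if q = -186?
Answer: 185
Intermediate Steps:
K = -371 (K = 3 - 1*374 = 3 - 374 = -371)
q - K = -186 - 1*(-371) = -186 + 371 = 185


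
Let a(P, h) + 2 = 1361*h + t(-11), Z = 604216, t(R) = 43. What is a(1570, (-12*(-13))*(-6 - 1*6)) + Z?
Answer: -1943535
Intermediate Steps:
a(P, h) = 41 + 1361*h (a(P, h) = -2 + (1361*h + 43) = -2 + (43 + 1361*h) = 41 + 1361*h)
a(1570, (-12*(-13))*(-6 - 1*6)) + Z = (41 + 1361*((-12*(-13))*(-6 - 1*6))) + 604216 = (41 + 1361*(156*(-6 - 6))) + 604216 = (41 + 1361*(156*(-12))) + 604216 = (41 + 1361*(-1872)) + 604216 = (41 - 2547792) + 604216 = -2547751 + 604216 = -1943535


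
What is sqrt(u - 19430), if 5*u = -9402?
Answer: 2*I*sqrt(133190)/5 ≈ 145.98*I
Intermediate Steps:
u = -9402/5 (u = (1/5)*(-9402) = -9402/5 ≈ -1880.4)
sqrt(u - 19430) = sqrt(-9402/5 - 19430) = sqrt(-106552/5) = 2*I*sqrt(133190)/5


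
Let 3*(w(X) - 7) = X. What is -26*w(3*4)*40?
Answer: -11440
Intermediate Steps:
w(X) = 7 + X/3
-26*w(3*4)*40 = -26*(7 + (3*4)/3)*40 = -26*(7 + (1/3)*12)*40 = -26*(7 + 4)*40 = -26*11*40 = -286*40 = -11440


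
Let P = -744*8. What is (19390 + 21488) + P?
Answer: 34926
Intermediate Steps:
P = -5952
(19390 + 21488) + P = (19390 + 21488) - 5952 = 40878 - 5952 = 34926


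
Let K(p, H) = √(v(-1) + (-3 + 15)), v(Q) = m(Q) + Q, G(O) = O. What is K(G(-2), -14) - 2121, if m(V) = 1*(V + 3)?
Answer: -2121 + √13 ≈ -2117.4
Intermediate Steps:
m(V) = 3 + V (m(V) = 1*(3 + V) = 3 + V)
v(Q) = 3 + 2*Q (v(Q) = (3 + Q) + Q = 3 + 2*Q)
K(p, H) = √13 (K(p, H) = √((3 + 2*(-1)) + (-3 + 15)) = √((3 - 2) + 12) = √(1 + 12) = √13)
K(G(-2), -14) - 2121 = √13 - 2121 = -2121 + √13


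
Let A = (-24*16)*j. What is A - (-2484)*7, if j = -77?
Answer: 46956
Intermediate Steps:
A = 29568 (A = -24*16*(-77) = -384*(-77) = 29568)
A - (-2484)*7 = 29568 - (-2484)*7 = 29568 - 1*(-17388) = 29568 + 17388 = 46956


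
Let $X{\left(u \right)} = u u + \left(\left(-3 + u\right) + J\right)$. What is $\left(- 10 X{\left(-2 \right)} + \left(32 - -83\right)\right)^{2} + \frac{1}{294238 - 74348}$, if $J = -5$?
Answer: $\frac{6734131251}{219890} \approx 30625.0$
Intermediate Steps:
$X{\left(u \right)} = -8 + u + u^{2}$ ($X{\left(u \right)} = u u + \left(\left(-3 + u\right) - 5\right) = u^{2} + \left(-8 + u\right) = -8 + u + u^{2}$)
$\left(- 10 X{\left(-2 \right)} + \left(32 - -83\right)\right)^{2} + \frac{1}{294238 - 74348} = \left(- 10 \left(-8 - 2 + \left(-2\right)^{2}\right) + \left(32 - -83\right)\right)^{2} + \frac{1}{294238 - 74348} = \left(- 10 \left(-8 - 2 + 4\right) + \left(32 + 83\right)\right)^{2} + \frac{1}{219890} = \left(\left(-10\right) \left(-6\right) + 115\right)^{2} + \frac{1}{219890} = \left(60 + 115\right)^{2} + \frac{1}{219890} = 175^{2} + \frac{1}{219890} = 30625 + \frac{1}{219890} = \frac{6734131251}{219890}$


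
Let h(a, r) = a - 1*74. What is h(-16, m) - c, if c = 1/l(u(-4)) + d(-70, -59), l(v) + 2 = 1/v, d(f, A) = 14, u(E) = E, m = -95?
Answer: -932/9 ≈ -103.56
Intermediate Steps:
h(a, r) = -74 + a (h(a, r) = a - 74 = -74 + a)
l(v) = -2 + 1/v
c = 122/9 (c = 1/(-2 + 1/(-4)) + 14 = 1/(-2 - 1/4) + 14 = 1/(-9/4) + 14 = -4/9 + 14 = 122/9 ≈ 13.556)
h(-16, m) - c = (-74 - 16) - 1*122/9 = -90 - 122/9 = -932/9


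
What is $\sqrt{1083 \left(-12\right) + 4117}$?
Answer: $i \sqrt{8879} \approx 94.228 i$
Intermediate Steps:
$\sqrt{1083 \left(-12\right) + 4117} = \sqrt{-12996 + 4117} = \sqrt{-8879} = i \sqrt{8879}$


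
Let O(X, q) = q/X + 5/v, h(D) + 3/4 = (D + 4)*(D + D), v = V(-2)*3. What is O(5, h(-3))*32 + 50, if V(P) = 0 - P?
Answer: 502/15 ≈ 33.467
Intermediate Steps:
V(P) = -P
v = 6 (v = -1*(-2)*3 = 2*3 = 6)
h(D) = -3/4 + 2*D*(4 + D) (h(D) = -3/4 + (D + 4)*(D + D) = -3/4 + (4 + D)*(2*D) = -3/4 + 2*D*(4 + D))
O(X, q) = 5/6 + q/X (O(X, q) = q/X + 5/6 = 5/6 + q/X)
O(5, h(-3))*32 + 50 = (5/6 + (-3/4 + 2*(-3)**2 + 8*(-3))/5)*32 + 50 = (5/6 + (-3/4 + 2*9 - 24)*(1/5))*32 + 50 = (5/6 + (-3/4 + 18 - 24)*(1/5))*32 + 50 = (5/6 - 27/4*1/5)*32 + 50 = (5/6 - 27/20)*32 + 50 = -31/60*32 + 50 = -248/15 + 50 = 502/15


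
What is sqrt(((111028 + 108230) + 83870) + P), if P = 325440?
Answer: 2*sqrt(157142) ≈ 792.82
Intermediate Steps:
sqrt(((111028 + 108230) + 83870) + P) = sqrt(((111028 + 108230) + 83870) + 325440) = sqrt((219258 + 83870) + 325440) = sqrt(303128 + 325440) = sqrt(628568) = 2*sqrt(157142)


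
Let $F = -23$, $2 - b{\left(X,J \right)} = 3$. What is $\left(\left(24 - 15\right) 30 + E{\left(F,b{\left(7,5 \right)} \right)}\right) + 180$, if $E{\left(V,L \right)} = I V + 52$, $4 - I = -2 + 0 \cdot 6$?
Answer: $364$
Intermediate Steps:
$b{\left(X,J \right)} = -1$ ($b{\left(X,J \right)} = 2 - 3 = -1$)
$I = 6$ ($I = 4 - \left(-2 + 0 \cdot 6\right) = 4 - \left(-2 + 0\right) = 4 - -2 = 4 + 2 = 6$)
$E{\left(V,L \right)} = 52 + 6 V$ ($E{\left(V,L \right)} = 6 V + 52 = 52 + 6 V$)
$\left(\left(24 - 15\right) 30 + E{\left(F,b{\left(7,5 \right)} \right)}\right) + 180 = \left(\left(24 - 15\right) 30 + \left(52 + 6 \left(-23\right)\right)\right) + 180 = \left(9 \cdot 30 + \left(52 - 138\right)\right) + 180 = \left(270 - 86\right) + 180 = 184 + 180 = 364$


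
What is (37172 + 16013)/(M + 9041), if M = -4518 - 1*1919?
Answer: 53185/2604 ≈ 20.424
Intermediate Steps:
M = -6437 (M = -4518 - 1919 = -6437)
(37172 + 16013)/(M + 9041) = (37172 + 16013)/(-6437 + 9041) = 53185/2604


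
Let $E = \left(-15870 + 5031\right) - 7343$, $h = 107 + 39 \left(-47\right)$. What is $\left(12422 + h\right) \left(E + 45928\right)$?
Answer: $296771216$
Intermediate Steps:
$h = -1726$ ($h = 107 - 1833 = -1726$)
$E = -18182$ ($E = -10839 - 7343 = -18182$)
$\left(12422 + h\right) \left(E + 45928\right) = \left(12422 - 1726\right) \left(-18182 + 45928\right) = 10696 \cdot 27746 = 296771216$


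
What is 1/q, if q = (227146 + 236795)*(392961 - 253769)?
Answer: 1/64576875672 ≈ 1.5485e-11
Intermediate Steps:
q = 64576875672 (q = 463941*139192 = 64576875672)
1/q = 1/64576875672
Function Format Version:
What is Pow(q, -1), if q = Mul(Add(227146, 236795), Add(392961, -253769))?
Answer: Rational(1, 64576875672) ≈ 1.5485e-11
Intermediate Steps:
q = 64576875672 (q = Mul(463941, 139192) = 64576875672)
Pow(q, -1) = Pow(64576875672, -1) = Rational(1, 64576875672)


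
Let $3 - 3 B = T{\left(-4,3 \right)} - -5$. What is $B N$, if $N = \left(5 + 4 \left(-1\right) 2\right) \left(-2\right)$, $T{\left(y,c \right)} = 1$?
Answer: $-6$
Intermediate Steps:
$B = -1$ ($B = 1 - \frac{1 - -5}{3} = 1 - \frac{1 + 5}{3} = 1 - 2 = -1$)
$N = 6$ ($N = \left(5 - 8\right) \left(-2\right) = \left(-3\right) \left(-2\right) = 6$)
$B N = \left(-1\right) 6 = -6$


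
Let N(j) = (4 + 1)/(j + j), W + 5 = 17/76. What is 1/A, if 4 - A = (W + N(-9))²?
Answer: -467856/10079425 ≈ -0.046417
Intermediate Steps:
W = -363/76 (W = -5 + 17/76 = -363/76 ≈ -4.7763)
N(j) = 5/(2*j) (N(j) = 5/((2*j)) = 5*(1/(2*j)) = 5/(2*j))
A = -10079425/467856 (A = 4 - (-363/76 + (5/2)/(-9))² = 4 - (-363/76 + (5/2)*(-⅑))² = 4 - (-363/76 - 5/18)² = 4 - (-3457/684)² = 4 - 1*11950849/467856 = 4 - 11950849/467856 = -10079425/467856 ≈ -21.544)
1/A = 1/(-10079425/467856) = -467856/10079425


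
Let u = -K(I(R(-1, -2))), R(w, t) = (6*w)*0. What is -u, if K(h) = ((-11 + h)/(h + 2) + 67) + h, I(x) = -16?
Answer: 741/14 ≈ 52.929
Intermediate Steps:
R(w, t) = 0
K(h) = 67 + h + (-11 + h)/(2 + h) (K(h) = ((-11 + h)/(2 + h) + 67) + h = (67 + (-11 + h)/(2 + h)) + h = 67 + h + (-11 + h)/(2 + h))
u = -741/14 (u = -(123 + (-16)² + 70*(-16))/(2 - 16) = -(123 + 256 - 1120)/(-14) = -(-1)*(-741)/14 = -1*741/14 = -741/14 ≈ -52.929)
-u = -1*(-741/14) = 741/14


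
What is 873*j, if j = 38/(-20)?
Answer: -16587/10 ≈ -1658.7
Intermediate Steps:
j = -19/10 (j = 38*(-1/20) = -19/10 ≈ -1.9000)
873*j = 873*(-19/10) = -16587/10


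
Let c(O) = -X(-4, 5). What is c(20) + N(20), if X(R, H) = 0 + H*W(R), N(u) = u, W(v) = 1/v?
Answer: 85/4 ≈ 21.250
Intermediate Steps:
X(R, H) = H/R (X(R, H) = 0 + H/R = H/R)
c(O) = 5/4 (c(O) = -5/(-4) = -5*(-1)/4 = -1*(-5/4) = 5/4)
c(20) + N(20) = 5/4 + 20 = 85/4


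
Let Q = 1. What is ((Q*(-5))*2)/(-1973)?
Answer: 10/1973 ≈ 0.0050684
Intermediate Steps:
((Q*(-5))*2)/(-1973) = ((1*(-5))*2)/(-1973) = -5*2*(-1/1973) = -10*(-1/1973) = 10/1973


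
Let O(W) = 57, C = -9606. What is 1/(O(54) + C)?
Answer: -1/9549 ≈ -0.00010472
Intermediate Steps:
1/(O(54) + C) = 1/(57 - 9606) = 1/(-9549) = -1/9549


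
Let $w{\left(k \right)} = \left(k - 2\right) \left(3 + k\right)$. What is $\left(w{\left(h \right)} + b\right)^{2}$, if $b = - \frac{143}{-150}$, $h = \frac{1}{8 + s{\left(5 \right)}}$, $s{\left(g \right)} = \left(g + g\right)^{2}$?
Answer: $\frac{2157617267689}{85030560000} \approx 25.375$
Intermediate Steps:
$s{\left(g \right)} = 4 g^{2}$ ($s{\left(g \right)} = \left(2 g\right)^{2} = 4 g^{2}$)
$h = \frac{1}{108}$ ($h = \frac{1}{8 + 4 \cdot 5^{2}} = \frac{1}{8 + 4 \cdot 25} = \frac{1}{8 + 100} = \frac{1}{108} \approx 0.0092593$)
$w{\left(k \right)} = \left(-2 + k\right) \left(3 + k\right)$
$b = \frac{143}{150}$ ($b = \left(-143\right) \left(- \frac{1}{150}\right) = \frac{143}{150} \approx 0.95333$)
$\left(w{\left(h \right)} + b\right)^{2} = \left(\left(-6 + \frac{1}{108} + \left(\frac{1}{108}\right)^{2}\right) + \frac{143}{150}\right)^{2} = \left(\left(-6 + \frac{1}{108} + \frac{1}{11664}\right) + \frac{143}{150}\right)^{2} = \left(- \frac{69875}{11664} + \frac{143}{150}\right)^{2} = \left(- \frac{1468883}{291600}\right)^{2} = \frac{2157617267689}{85030560000}$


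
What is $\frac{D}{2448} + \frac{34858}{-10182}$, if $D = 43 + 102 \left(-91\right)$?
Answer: $- \frac{29900647}{4154256} \approx -7.1976$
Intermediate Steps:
$D = -9239$ ($D = 43 - 9282 = -9239$)
$\frac{D}{2448} + \frac{34858}{-10182} = - \frac{9239}{2448} + \frac{34858}{-10182} = \left(-9239\right) \frac{1}{2448} + 34858 \left(- \frac{1}{10182}\right) = - \frac{9239}{2448} - \frac{17429}{5091} = - \frac{29900647}{4154256}$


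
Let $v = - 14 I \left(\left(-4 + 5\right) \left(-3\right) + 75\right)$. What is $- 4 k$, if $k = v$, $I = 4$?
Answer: $16128$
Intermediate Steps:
$v = -4032$ ($v = \left(-14\right) 4 \left(\left(-4 + 5\right) \left(-3\right) + 75\right) = - 56 \left(1 \left(-3\right) + 75\right) = - 56 \left(-3 + 75\right) = \left(-56\right) 72 = -4032$)
$k = -4032$
$- 4 k = \left(-4\right) \left(-4032\right) = 16128$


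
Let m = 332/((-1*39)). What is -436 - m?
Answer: -16672/39 ≈ -427.49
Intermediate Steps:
m = -332/39 (m = 332/(-39) = 332*(-1/39) = -332/39 ≈ -8.5128)
-436 - m = -436 - 1*(-332/39) = -436 + 332/39 = -16672/39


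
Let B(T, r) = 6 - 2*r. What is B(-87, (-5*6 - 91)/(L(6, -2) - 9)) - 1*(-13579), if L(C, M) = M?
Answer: 13563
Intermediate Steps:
B(-87, (-5*6 - 91)/(L(6, -2) - 9)) - 1*(-13579) = (6 - 2*(-5*6 - 91)/(-2 - 9)) - 1*(-13579) = (6 - 2*(-30 - 91)/(-11)) + 13579 = (6 - (-242)*(-1)/11) + 13579 = (6 - 2*11) + 13579 = (6 - 22) + 13579 = -16 + 13579 = 13563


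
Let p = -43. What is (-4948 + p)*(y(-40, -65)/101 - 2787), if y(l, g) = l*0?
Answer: 13909917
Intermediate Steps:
y(l, g) = 0
(-4948 + p)*(y(-40, -65)/101 - 2787) = (-4948 - 43)*(0/101 - 2787) = -4991*(0*(1/101) - 2787) = -4991*(0 - 2787) = -4991*(-2787) = 13909917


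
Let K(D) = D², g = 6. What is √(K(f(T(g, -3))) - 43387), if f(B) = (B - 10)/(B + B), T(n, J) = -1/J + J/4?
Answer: I*√172923/2 ≈ 207.92*I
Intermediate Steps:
T(n, J) = -1/J + J/4 (T(n, J) = -1/J + J*(¼) = -1/J + J/4)
f(B) = (-10 + B)/(2*B) (f(B) = (-10 + B)/((2*B)) = (-10 + B)*(1/(2*B)) = (-10 + B)/(2*B))
√(K(f(T(g, -3))) - 43387) = √(((-10 + (-1/(-3) + (¼)*(-3)))/(2*(-1/(-3) + (¼)*(-3))))² - 43387) = √(((-10 + (-1*(-⅓) - ¾))/(2*(-1*(-⅓) - ¾)))² - 43387) = √(((-10 + (⅓ - ¾))/(2*(⅓ - ¾)))² - 43387) = √(((-10 - 5/12)/(2*(-5/12)))² - 43387) = √(((½)*(-12/5)*(-125/12))² - 43387) = √((25/2)² - 43387) = √(625/4 - 43387) = √(-172923/4) = I*√172923/2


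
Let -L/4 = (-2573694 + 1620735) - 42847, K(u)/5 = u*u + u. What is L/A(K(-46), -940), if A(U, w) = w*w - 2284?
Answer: 995806/220329 ≈ 4.5196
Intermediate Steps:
K(u) = 5*u + 5*u**2 (K(u) = 5*(u*u + u) = 5*(u**2 + u) = 5*(u + u**2) = 5*u + 5*u**2)
A(U, w) = -2284 + w**2 (A(U, w) = w**2 - 2284 = -2284 + w**2)
L = 3983224 (L = -4*((-2573694 + 1620735) - 42847) = -4*(-952959 - 42847) = -4*(-995806) = 3983224)
L/A(K(-46), -940) = 3983224/(-2284 + (-940)**2) = 3983224/(-2284 + 883600) = 3983224/881316 = 3983224*(1/881316) = 995806/220329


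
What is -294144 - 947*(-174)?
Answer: -129366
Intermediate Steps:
-294144 - 947*(-174) = -294144 + 164778 = -129366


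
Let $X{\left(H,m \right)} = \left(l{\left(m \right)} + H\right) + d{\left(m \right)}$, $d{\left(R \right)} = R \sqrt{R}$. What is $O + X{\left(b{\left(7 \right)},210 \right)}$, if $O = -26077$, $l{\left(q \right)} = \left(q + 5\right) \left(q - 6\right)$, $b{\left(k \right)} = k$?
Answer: $17790 + 210 \sqrt{210} \approx 20833.0$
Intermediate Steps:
$d{\left(R \right)} = R^{\frac{3}{2}}$
$l{\left(q \right)} = \left(-6 + q\right) \left(5 + q\right)$ ($l{\left(q \right)} = \left(5 + q\right) \left(-6 + q\right) = \left(-6 + q\right) \left(5 + q\right)$)
$X{\left(H,m \right)} = -30 + H + m^{2} + m^{\frac{3}{2}} - m$ ($X{\left(H,m \right)} = \left(\left(-30 + m^{2} - m\right) + H\right) + m^{\frac{3}{2}} = \left(-30 + H + m^{2} - m\right) + m^{\frac{3}{2}} = -30 + H + m^{2} + m^{\frac{3}{2}} - m$)
$O + X{\left(b{\left(7 \right)},210 \right)} = -26077 + \left(-30 + 7 + 210^{2} + 210^{\frac{3}{2}} - 210\right) = -26077 + \left(-30 + 7 + 44100 + 210 \sqrt{210} - 210\right) = -26077 + \left(43867 + 210 \sqrt{210}\right) = 17790 + 210 \sqrt{210}$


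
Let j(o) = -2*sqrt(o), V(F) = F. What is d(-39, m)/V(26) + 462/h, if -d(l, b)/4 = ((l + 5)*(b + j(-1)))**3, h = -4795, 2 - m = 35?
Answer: -1913757746538/8905 - 39461216*I ≈ -2.1491e+8 - 3.9461e+7*I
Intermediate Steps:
m = -33 (m = 2 - 1*35 = 2 - 35 = -33)
d(l, b) = -4*(5 + l)**3*(b - 2*I)**3 (d(l, b) = -4*(b - 2*I)**3*(l + 5)**3 = -4*(5 + l)**3*(b - 2*I)**3)
d(-39, m)/V(26) + 462/h = -4*(5 - 39)**3*(-33 - 2*I)**3/26 + 462/(-4795) = -4*(-34)**3*(-33 - 2*I)**3*(1/26) + 462*(-1/4795) = -4*(-39304)*(-33 - 2*I)**3*(1/26) - 66/685 = (157216*(-33 - 2*I)**3)*(1/26) - 66/685 = 78608*(-33 - 2*I)**3/13 - 66/685 = -66/685 + 78608*(-33 - 2*I)**3/13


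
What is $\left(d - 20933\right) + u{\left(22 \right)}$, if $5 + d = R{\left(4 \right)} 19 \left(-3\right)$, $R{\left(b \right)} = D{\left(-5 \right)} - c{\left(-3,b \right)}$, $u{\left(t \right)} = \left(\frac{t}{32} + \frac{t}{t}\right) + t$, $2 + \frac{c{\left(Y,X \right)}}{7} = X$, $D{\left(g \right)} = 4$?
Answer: $- \frac{325509}{16} \approx -20344.0$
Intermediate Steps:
$c{\left(Y,X \right)} = -14 + 7 X$
$u{\left(t \right)} = 1 + \frac{33 t}{32}$ ($u{\left(t \right)} = \left(t \frac{1}{32} + 1\right) + t = \left(\frac{t}{32} + 1\right) + t = \left(1 + \frac{t}{32}\right) + t = 1 + \frac{33 t}{32}$)
$R{\left(b \right)} = 18 - 7 b$ ($R{\left(b \right)} = 4 - \left(-14 + 7 b\right) = 18 - 7 b$)
$d = 565$ ($d = -5 + \left(18 - 28\right) 19 \left(-3\right) = -5 + \left(-10\right) 19 \left(-3\right) = -5 - -570 = -5 + 570 = 565$)
$\left(d - 20933\right) + u{\left(22 \right)} = \left(565 - 20933\right) + \left(1 + \frac{33}{32} \cdot 22\right) = -20368 + \left(1 + \frac{363}{16}\right) = -20368 + \frac{379}{16} = - \frac{325509}{16}$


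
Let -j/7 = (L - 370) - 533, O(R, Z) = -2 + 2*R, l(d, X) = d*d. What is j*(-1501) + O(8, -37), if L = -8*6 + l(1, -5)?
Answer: -9981636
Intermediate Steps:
l(d, X) = d**2
L = -47 (L = -8*6 + 1**2 = -48 + 1 = -47)
j = 6650 (j = -7*((-47 - 370) - 533) = -7*(-417 - 533) = -7*(-950) = 6650)
j*(-1501) + O(8, -37) = 6650*(-1501) + (-2 + 2*8) = -9981650 + (-2 + 16) = -9981650 + 14 = -9981636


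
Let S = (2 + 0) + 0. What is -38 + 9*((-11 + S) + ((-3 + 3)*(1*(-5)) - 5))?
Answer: -164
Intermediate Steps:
S = 2 (S = 2 + 0 = 2)
-38 + 9*((-11 + S) + ((-3 + 3)*(1*(-5)) - 5)) = -38 + 9*((-11 + 2) + ((-3 + 3)*(1*(-5)) - 5)) = -38 + 9*(-9 + (0*(-5) - 5)) = -38 + 9*(-9 + (0 - 5)) = -38 + 9*(-9 - 5) = -38 + 9*(-14) = -38 - 126 = -164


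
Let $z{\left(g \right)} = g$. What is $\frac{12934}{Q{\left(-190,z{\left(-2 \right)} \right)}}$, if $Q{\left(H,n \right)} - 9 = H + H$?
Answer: $- \frac{12934}{371} \approx -34.863$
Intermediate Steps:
$Q{\left(H,n \right)} = 9 + 2 H$ ($Q{\left(H,n \right)} = 9 + \left(H + H\right) = 9 + 2 H$)
$\frac{12934}{Q{\left(-190,z{\left(-2 \right)} \right)}} = \frac{12934}{9 + 2 \left(-190\right)} = \frac{12934}{9 - 380} = \frac{12934}{-371} = 12934 \left(- \frac{1}{371}\right) = - \frac{12934}{371}$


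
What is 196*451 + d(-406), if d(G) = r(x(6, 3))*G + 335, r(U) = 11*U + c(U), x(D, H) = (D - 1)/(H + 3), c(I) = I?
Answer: 84671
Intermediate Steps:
x(D, H) = (-1 + D)/(3 + H)
r(U) = 12*U (r(U) = 11*U + U = 12*U)
d(G) = 335 + 10*G (d(G) = (12*((-1 + 6)/(3 + 3)))*G + 335 = (12*(5/6))*G + 335 = (12*((⅙)*5))*G + 335 = (12*(⅚))*G + 335 = 10*G + 335 = 335 + 10*G)
196*451 + d(-406) = 196*451 + (335 + 10*(-406)) = 88396 + (335 - 4060) = 88396 - 3725 = 84671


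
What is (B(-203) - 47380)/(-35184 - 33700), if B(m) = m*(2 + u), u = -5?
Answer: 46771/68884 ≈ 0.67898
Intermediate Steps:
B(m) = -3*m (B(m) = m*(2 - 5) = m*(-3) = -3*m)
(B(-203) - 47380)/(-35184 - 33700) = (-3*(-203) - 47380)/(-35184 - 33700) = (609 - 47380)/(-68884) = -46771*(-1/68884) = 46771/68884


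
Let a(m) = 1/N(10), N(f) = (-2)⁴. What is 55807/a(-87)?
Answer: 892912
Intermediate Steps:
N(f) = 16
a(m) = 1/16
55807/a(-87) = 55807/(1/16) = 55807*16 = 892912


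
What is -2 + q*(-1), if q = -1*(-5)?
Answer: -7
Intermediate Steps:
q = 5
-2 + q*(-1) = -2 + 5*(-1) = -2 - 5 = -7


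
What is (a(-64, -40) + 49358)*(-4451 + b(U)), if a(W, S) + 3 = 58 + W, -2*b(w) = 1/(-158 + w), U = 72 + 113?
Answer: -11861278895/54 ≈ -2.1965e+8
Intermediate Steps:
U = 185
b(w) = -1/(2*(-158 + w))
a(W, S) = 55 + W (a(W, S) = -3 + (58 + W) = 55 + W)
(a(-64, -40) + 49358)*(-4451 + b(U)) = ((55 - 64) + 49358)*(-4451 - 1/(-316 + 2*185)) = (-9 + 49358)*(-4451 - 1/(-316 + 370)) = 49349*(-4451 - 1/54) = 49349*(-240355/54) = -11861278895/54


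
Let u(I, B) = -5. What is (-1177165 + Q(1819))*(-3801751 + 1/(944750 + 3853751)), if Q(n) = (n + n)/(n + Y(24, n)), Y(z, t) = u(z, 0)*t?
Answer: 21474684100708153875/4798501 ≈ 4.4753e+12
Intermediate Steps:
Y(z, t) = -5*t
Q(n) = -1/2 (Q(n) = (n + n)/(n - 5*n) = (2*n)/((-4*n)) = (2*n)*(-1/(4*n)) = -1/2)
(-1177165 + Q(1819))*(-3801751 + 1/(944750 + 3853751)) = (-1177165 - 1/2)*(-3801751 + 1/(944750 + 3853751)) = -2354331*(-3801751 + 1/4798501)/2 = -2354331/2*(-18242705975250/4798501) = 21474684100708153875/4798501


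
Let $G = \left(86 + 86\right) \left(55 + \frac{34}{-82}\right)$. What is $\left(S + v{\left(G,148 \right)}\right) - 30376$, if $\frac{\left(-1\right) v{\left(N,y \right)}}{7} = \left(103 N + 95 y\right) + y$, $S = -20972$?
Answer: $- \frac{283721820}{41} \approx -6.92 \cdot 10^{6}$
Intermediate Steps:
$G = \frac{384936}{41}$ ($G = 172 \left(55 + 34 \left(- \frac{1}{82}\right)\right) = 172 \left(55 - \frac{17}{41}\right) = 172 \cdot \frac{2238}{41} = \frac{384936}{41} \approx 9388.7$)
$v{\left(N,y \right)} = - 721 N - 672 y$ ($v{\left(N,y \right)} = - 7 \left(\left(103 N + 95 y\right) + y\right) = - 7 \left(\left(95 y + 103 N\right) + y\right) = - 7 \left(96 y + 103 N\right) = - 721 N - 672 y$)
$\left(S + v{\left(G,148 \right)}\right) - 30376 = \left(-20972 - \frac{281616552}{41}\right) - 30376 = - \frac{282476404}{41} - 30376 = - \frac{283721820}{41}$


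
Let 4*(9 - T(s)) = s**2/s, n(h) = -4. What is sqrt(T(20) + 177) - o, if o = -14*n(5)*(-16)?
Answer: 896 + sqrt(181) ≈ 909.45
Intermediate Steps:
o = -896 (o = -14*(-4)*(-16) = 56*(-16) = -896)
T(s) = 9 - s/4 (T(s) = 9 - s**2/(4*s) = 9 - s/4)
sqrt(T(20) + 177) - o = sqrt((9 - 1/4*20) + 177) - 1*(-896) = sqrt((9 - 5) + 177) + 896 = sqrt(4 + 177) + 896 = sqrt(181) + 896 = 896 + sqrt(181)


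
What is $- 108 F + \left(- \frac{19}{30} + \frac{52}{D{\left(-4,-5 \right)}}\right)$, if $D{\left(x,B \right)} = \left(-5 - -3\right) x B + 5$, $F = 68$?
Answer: $- \frac{308537}{42} \approx -7346.1$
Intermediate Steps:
$D{\left(x,B \right)} = 5 - 2 B x$ ($D{\left(x,B \right)} = \left(-5 + 3\right) x B + 5 = - 2 x B + 5 = - 2 B x + 5 = 5 - 2 B x$)
$- 108 F + \left(- \frac{19}{30} + \frac{52}{D{\left(-4,-5 \right)}}\right) = \left(-108\right) 68 + \left(- \frac{19}{30} + \frac{52}{5 - \left(-10\right) \left(-4\right)}\right) = -7344 + \left(\left(-19\right) \frac{1}{30} + \frac{52}{5 - 40}\right) = -7344 + \left(- \frac{19}{30} + \frac{52}{-35}\right) = -7344 + \left(- \frac{19}{30} + 52 \left(- \frac{1}{35}\right)\right) = -7344 - \frac{89}{42} = - \frac{308537}{42}$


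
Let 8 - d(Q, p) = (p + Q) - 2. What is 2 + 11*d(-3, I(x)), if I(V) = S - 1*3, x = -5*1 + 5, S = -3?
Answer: 211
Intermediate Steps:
x = 0 (x = -5 + 5 = 0)
I(V) = -6 (I(V) = -3 - 1*3 = -3 - 3 = -6)
d(Q, p) = 10 - Q - p (d(Q, p) = 8 - ((p + Q) - 2) = 8 - ((Q + p) - 2) = 8 - (-2 + Q + p) = 8 + (2 - Q - p) = 10 - Q - p)
2 + 11*d(-3, I(x)) = 2 + 11*(10 - 1*(-3) - 1*(-6)) = 2 + 11*(10 + 3 + 6) = 2 + 11*19 = 2 + 209 = 211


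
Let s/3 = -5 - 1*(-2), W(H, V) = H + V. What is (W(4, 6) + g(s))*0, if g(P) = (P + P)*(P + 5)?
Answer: 0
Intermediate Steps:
s = -9 (s = 3*(-5 - 1*(-2)) = 3*(-5 + 2) = 3*(-3) = -9)
g(P) = 2*P*(5 + P) (g(P) = (2*P)*(5 + P) = 2*P*(5 + P))
(W(4, 6) + g(s))*0 = ((4 + 6) + 2*(-9)*(5 - 9))*0 = (10 + 2*(-9)*(-4))*0 = (10 + 72)*0 = 82*0 = 0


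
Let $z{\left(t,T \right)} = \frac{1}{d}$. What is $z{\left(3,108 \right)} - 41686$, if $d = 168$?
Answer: $- \frac{7003247}{168} \approx -41686.0$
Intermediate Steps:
$z{\left(t,T \right)} = \frac{1}{168}$
$z{\left(3,108 \right)} - 41686 = \frac{1}{168} - 41686 = - \frac{7003247}{168}$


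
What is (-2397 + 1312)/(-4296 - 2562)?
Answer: 1085/6858 ≈ 0.15821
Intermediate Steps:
(-2397 + 1312)/(-4296 - 2562) = -1085/(-6858) = -1085*(-1/6858) = 1085/6858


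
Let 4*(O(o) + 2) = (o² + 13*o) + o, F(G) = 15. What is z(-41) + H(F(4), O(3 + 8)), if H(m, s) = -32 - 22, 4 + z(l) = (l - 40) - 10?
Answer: -149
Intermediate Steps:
O(o) = -2 + o²/4 + 7*o/2 (O(o) = -2 + ((o² + 13*o) + o)/4 = -2 + (o² + 14*o)/4 = -2 + (o²/4 + 7*o/2) = -2 + o²/4 + 7*o/2)
z(l) = -54 + l (z(l) = -4 + ((l - 40) - 10) = -4 + ((-40 + l) - 10) = -4 + (-50 + l) = -54 + l)
H(m, s) = -54
z(-41) + H(F(4), O(3 + 8)) = (-54 - 41) - 54 = -95 - 54 = -149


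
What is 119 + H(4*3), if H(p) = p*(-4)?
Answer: 71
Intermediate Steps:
H(p) = -4*p
119 + H(4*3) = 119 - 16*3 = 119 - 4*12 = 119 - 48 = 71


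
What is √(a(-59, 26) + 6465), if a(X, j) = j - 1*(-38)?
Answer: √6529 ≈ 80.802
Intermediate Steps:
a(X, j) = 38 + j (a(X, j) = j + 38 = 38 + j)
√(a(-59, 26) + 6465) = √((38 + 26) + 6465) = √(64 + 6465) = √6529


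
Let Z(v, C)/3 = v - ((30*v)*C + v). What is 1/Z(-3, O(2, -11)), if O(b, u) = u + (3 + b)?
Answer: -1/1620 ≈ -0.00061728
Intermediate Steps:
O(b, u) = 3 + b + u
Z(v, C) = -90*C*v (Z(v, C) = 3*(v - ((30*v)*C + v)) = 3*(v - (30*C*v + v)) = 3*(v - (v + 30*C*v)) = 3*(v + (-v - 30*C*v)) = 3*(-30*C*v) = -90*C*v)
1/Z(-3, O(2, -11)) = 1/(-90*(3 + 2 - 11)*(-3)) = 1/(-90*(-6)*(-3)) = 1/(-1620) = -1/1620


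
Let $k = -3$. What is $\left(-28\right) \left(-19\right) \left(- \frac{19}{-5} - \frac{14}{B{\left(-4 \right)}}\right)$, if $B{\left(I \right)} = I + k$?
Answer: $\frac{15428}{5} \approx 3085.6$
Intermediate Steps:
$B{\left(I \right)} = -3 + I$ ($B{\left(I \right)} = I - 3 = -3 + I$)
$\left(-28\right) \left(-19\right) \left(- \frac{19}{-5} - \frac{14}{B{\left(-4 \right)}}\right) = \left(-28\right) \left(-19\right) \left(- \frac{19}{-5} - \frac{14}{-3 - 4}\right) = 532 \left(\left(-19\right) \left(- \frac{1}{5}\right) - \frac{14}{-7}\right) = 532 \left(\frac{19}{5} - -2\right) = 532 \left(\frac{19}{5} + 2\right) = 532 \cdot \frac{29}{5} = \frac{15428}{5}$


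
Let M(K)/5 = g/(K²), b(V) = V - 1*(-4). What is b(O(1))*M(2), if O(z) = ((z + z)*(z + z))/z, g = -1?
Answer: -10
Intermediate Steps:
O(z) = 4*z (O(z) = ((2*z)*(2*z))/z = (4*z²)/z = 4*z)
b(V) = 4 + V (b(V) = V + 4 = 4 + V)
M(K) = -5/K² (M(K) = 5*(-1/(K²)) = 5*(-1/K²) = -5/K²)
b(O(1))*M(2) = (4 + 4*1)*(-5/2²) = (4 + 4)*(-5*¼) = 8*(-5/4) = -10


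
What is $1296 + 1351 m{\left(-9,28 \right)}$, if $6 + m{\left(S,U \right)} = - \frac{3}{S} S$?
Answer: $-10863$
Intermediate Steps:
$m{\left(S,U \right)} = -9$ ($m{\left(S,U \right)} = -6 + - \frac{3}{S} S = -6 - 3 = -9$)
$1296 + 1351 m{\left(-9,28 \right)} = 1296 + 1351 \left(-9\right) = 1296 - 12159 = -10863$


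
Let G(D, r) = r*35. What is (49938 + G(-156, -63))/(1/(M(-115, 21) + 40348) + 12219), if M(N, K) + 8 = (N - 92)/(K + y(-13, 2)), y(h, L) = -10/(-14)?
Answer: 292614316323/74905292741 ≈ 3.9065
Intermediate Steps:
y(h, L) = 5/7 (y(h, L) = -10*(-1/14) = 5/7)
G(D, r) = 35*r
M(N, K) = -8 + (-92 + N)/(5/7 + K) (M(N, K) = -8 + (N - 92)/(K + 5/7) = -8 + (-92 + N)/(5/7 + K))
(49938 + G(-156, -63))/(1/(M(-115, 21) + 40348) + 12219) = (49938 + 35*(-63))/(1/((-684 - 56*21 + 7*(-115))/(5 + 7*21) + 40348) + 12219) = (49938 - 2205)/(1/((-684 - 1176 - 805)/(5 + 147) + 40348) + 12219) = 47733/(1/(-2665/152 + 40348) + 12219) = 47733/(1/(6130231/152) + 12219) = 47733/(152/6130231 + 12219) = 47733/(74905292741/6130231) = 47733*(6130231/74905292741) = 292614316323/74905292741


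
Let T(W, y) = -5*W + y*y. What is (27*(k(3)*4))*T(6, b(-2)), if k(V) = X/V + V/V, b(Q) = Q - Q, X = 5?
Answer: -8640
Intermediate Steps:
b(Q) = 0
T(W, y) = y**2 - 5*W (T(W, y) = -5*W + y**2 = y**2 - 5*W)
k(V) = 1 + 5/V (k(V) = 5/V + V/V = 5/V + 1 = 1 + 5/V)
(27*(k(3)*4))*T(6, b(-2)) = (27*(((5 + 3)/3)*4))*(0**2 - 5*6) = (27*(((1/3)*8)*4))*(0 - 30) = (27*((8/3)*4))*(-30) = (27*(32/3))*(-30) = 288*(-30) = -8640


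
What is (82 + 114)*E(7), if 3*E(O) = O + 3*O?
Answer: 5488/3 ≈ 1829.3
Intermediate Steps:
E(O) = 4*O/3 (E(O) = (O + 3*O)/3 = (4*O)/3 = 4*O/3)
(82 + 114)*E(7) = (82 + 114)*((4/3)*7) = 196*(28/3) = 5488/3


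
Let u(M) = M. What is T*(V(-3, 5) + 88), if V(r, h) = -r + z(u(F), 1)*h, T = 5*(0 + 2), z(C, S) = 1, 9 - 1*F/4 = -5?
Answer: 960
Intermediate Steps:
F = 56 (F = 36 - 4*(-5) = 36 + 20 = 56)
T = 10 (T = 5*2 = 10)
V(r, h) = h - r (V(r, h) = -r + 1*h = -r + h = h - r)
T*(V(-3, 5) + 88) = 10*((5 - 1*(-3)) + 88) = 10*((5 + 3) + 88) = 10*(8 + 88) = 10*96 = 960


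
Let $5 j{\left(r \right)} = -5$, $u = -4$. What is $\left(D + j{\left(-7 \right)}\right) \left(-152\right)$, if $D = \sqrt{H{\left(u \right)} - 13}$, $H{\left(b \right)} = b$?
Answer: $152 - 152 i \sqrt{17} \approx 152.0 - 626.71 i$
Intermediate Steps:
$j{\left(r \right)} = -1$ ($j{\left(r \right)} = \frac{1}{5} \left(-5\right) = -1$)
$D = i \sqrt{17}$ ($D = \sqrt{-4 - 13} = \sqrt{-17} = i \sqrt{17} \approx 4.1231 i$)
$\left(D + j{\left(-7 \right)}\right) \left(-152\right) = \left(i \sqrt{17} - 1\right) \left(-152\right) = \left(-1 + i \sqrt{17}\right) \left(-152\right) = 152 - 152 i \sqrt{17}$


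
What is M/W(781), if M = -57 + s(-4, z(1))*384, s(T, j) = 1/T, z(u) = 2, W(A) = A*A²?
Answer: -153/476379541 ≈ -3.2117e-7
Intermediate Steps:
W(A) = A³
M = -153 (M = -57 + 384/(-4) = -57 - ¼*384 = -57 - 96 = -153)
M/W(781) = -153/(781³) = -153/476379541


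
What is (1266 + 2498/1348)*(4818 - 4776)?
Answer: 17945193/337 ≈ 53250.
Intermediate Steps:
(1266 + 2498/1348)*(4818 - 4776) = (1266 + 2498*(1/1348))*42 = (1266 + 1249/674)*42 = (854533/674)*42 = 17945193/337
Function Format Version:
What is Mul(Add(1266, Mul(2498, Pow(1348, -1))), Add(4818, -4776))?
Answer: Rational(17945193, 337) ≈ 53250.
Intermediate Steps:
Mul(Add(1266, Mul(2498, Pow(1348, -1))), Add(4818, -4776)) = Mul(Add(1266, Mul(2498, Rational(1, 1348))), 42) = Mul(Add(1266, Rational(1249, 674)), 42) = Mul(Rational(854533, 674), 42) = Rational(17945193, 337)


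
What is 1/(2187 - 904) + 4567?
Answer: 5859462/1283 ≈ 4567.0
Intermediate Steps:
1/(2187 - 904) + 4567 = 1/1283 + 4567 = 5859462/1283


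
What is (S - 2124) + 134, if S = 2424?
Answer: 434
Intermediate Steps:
(S - 2124) + 134 = (2424 - 2124) + 134 = 300 + 134 = 434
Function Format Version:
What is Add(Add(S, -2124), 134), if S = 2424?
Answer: 434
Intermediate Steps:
Add(Add(S, -2124), 134) = Add(Add(2424, -2124), 134) = Add(300, 134) = 434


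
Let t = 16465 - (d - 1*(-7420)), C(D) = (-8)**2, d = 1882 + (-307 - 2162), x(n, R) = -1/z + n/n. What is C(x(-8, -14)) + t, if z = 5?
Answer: 9696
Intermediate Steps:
x(n, R) = 4/5 (x(n, R) = -1/5 + n/n = -1*1/5 + 1 = -1/5 + 1 = 4/5)
d = -587 (d = 1882 - 2469 = -587)
C(D) = 64
t = 9632 (t = 16465 - (-587 - 1*(-7420)) = 16465 - (-587 + 7420) = 16465 - 1*6833 = 16465 - 6833 = 9632)
C(x(-8, -14)) + t = 64 + 9632 = 9696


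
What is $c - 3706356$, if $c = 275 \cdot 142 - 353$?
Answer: $-3667659$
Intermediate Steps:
$c = 38697$ ($c = 39050 - 353 = 38697$)
$c - 3706356 = 38697 - 3706356 = -3667659$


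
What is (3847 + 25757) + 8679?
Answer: 38283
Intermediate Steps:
(3847 + 25757) + 8679 = 29604 + 8679 = 38283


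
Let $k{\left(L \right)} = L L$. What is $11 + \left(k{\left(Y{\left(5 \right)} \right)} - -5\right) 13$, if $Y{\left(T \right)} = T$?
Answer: $401$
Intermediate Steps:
$k{\left(L \right)} = L^{2}$
$11 + \left(k{\left(Y{\left(5 \right)} \right)} - -5\right) 13 = 11 + \left(5^{2} - -5\right) 13 = 11 + \left(25 + 5\right) 13 = 11 + 30 \cdot 13 = 11 + 390 = 401$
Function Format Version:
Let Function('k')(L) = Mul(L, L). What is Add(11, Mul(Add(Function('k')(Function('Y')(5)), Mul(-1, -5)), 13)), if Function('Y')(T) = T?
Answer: 401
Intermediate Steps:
Function('k')(L) = Pow(L, 2)
Add(11, Mul(Add(Function('k')(Function('Y')(5)), Mul(-1, -5)), 13)) = Add(11, Mul(Add(Pow(5, 2), Mul(-1, -5)), 13)) = Add(11, Mul(Add(25, 5), 13)) = Add(11, Mul(30, 13)) = Add(11, 390) = 401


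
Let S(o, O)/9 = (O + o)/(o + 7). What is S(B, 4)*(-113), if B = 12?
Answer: -16272/19 ≈ -856.42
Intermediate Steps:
S(o, O) = 9*(O + o)/(7 + o) (S(o, O) = 9*((O + o)/(o + 7)) = 9*((O + o)/(7 + o)) = 9*(O + o)/(7 + o))
S(B, 4)*(-113) = (9*(4 + 12)/(7 + 12))*(-113) = (9*16/19)*(-113) = (9*(1/19)*16)*(-113) = (144/19)*(-113) = -16272/19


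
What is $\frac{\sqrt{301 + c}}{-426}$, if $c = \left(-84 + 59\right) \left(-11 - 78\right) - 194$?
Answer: $- \frac{\sqrt{583}}{213} \approx -0.11336$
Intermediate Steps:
$c = 2031$ ($c = \left(-25\right) \left(-89\right) - 194 = 2225 - 194 = 2031$)
$\frac{\sqrt{301 + c}}{-426} = \frac{\sqrt{301 + 2031}}{-426} = \sqrt{2332} \left(- \frac{1}{426}\right) = 2 \sqrt{583} \left(- \frac{1}{426}\right) = - \frac{\sqrt{583}}{213}$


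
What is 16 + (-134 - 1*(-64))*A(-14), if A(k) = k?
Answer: 996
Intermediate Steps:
16 + (-134 - 1*(-64))*A(-14) = 16 + (-134 - 1*(-64))*(-14) = 16 + (-134 + 64)*(-14) = 16 - 70*(-14) = 16 + 980 = 996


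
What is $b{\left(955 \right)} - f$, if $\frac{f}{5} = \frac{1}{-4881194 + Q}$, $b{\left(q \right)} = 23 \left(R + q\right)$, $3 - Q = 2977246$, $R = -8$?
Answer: $\frac{171164616302}{7858437} \approx 21781.0$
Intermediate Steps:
$Q = -2977243$ ($Q = 3 - 2977246 = -2977243$)
$b{\left(q \right)} = -184 + 23 q$ ($b{\left(q \right)} = 23 \left(-8 + q\right) = -184 + 23 q$)
$f = - \frac{5}{7858437}$ ($f = \frac{5}{-4881194 - 2977243} = \frac{5}{-7858437} = 5 \left(- \frac{1}{7858437}\right) = - \frac{5}{7858437} \approx -6.3626 \cdot 10^{-7}$)
$b{\left(955 \right)} - f = \left(-184 + 23 \cdot 955\right) - - \frac{5}{7858437} = \left(-184 + 21965\right) + \frac{5}{7858437} = 21781 + \frac{5}{7858437} = \frac{171164616302}{7858437}$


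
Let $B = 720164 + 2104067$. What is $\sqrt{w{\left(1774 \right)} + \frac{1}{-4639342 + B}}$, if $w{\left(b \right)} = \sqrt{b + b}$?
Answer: $\frac{\sqrt{-201679 + 732139542738 \sqrt{887}}}{605037} \approx 7.7178$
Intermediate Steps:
$B = 2824231$
$w{\left(b \right)} = \sqrt{2} \sqrt{b}$ ($w{\left(b \right)} = \sqrt{2 b} = \sqrt{2} \sqrt{b}$)
$\sqrt{w{\left(1774 \right)} + \frac{1}{-4639342 + B}} = \sqrt{\sqrt{2} \sqrt{1774} + \frac{1}{-4639342 + 2824231}} = \sqrt{2 \sqrt{887} + \frac{1}{-1815111}} = \sqrt{2 \sqrt{887} - \frac{1}{1815111}} = \sqrt{- \frac{1}{1815111} + 2 \sqrt{887}}$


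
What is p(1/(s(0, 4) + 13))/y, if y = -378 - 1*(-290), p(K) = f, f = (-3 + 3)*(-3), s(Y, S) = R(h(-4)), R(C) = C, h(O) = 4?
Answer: 0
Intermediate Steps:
s(Y, S) = 4
f = 0 (f = 0*(-3) = 0)
p(K) = 0
y = -88 (y = -378 + 290 = -88)
p(1/(s(0, 4) + 13))/y = 0/(-88) = 0*(-1/88) = 0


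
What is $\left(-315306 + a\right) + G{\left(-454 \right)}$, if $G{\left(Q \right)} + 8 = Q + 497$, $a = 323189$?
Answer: $7918$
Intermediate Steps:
$G{\left(Q \right)} = 489 + Q$ ($G{\left(Q \right)} = -8 + \left(Q + 497\right) = -8 + \left(497 + Q\right) = 489 + Q$)
$\left(-315306 + a\right) + G{\left(-454 \right)} = \left(-315306 + 323189\right) + \left(489 - 454\right) = 7883 + 35 = 7918$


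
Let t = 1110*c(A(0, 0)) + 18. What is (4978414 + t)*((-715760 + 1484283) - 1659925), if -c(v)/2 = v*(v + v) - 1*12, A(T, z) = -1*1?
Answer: -4457573366064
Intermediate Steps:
A(T, z) = -1
c(v) = 24 - 4*v² (c(v) = -2*(v*(v + v) - 1*12) = -2*(v*(2*v) - 12) = -2*(2*v² - 12) = -2*(-12 + 2*v²) = 24 - 4*v²)
t = 22218 (t = 1110*(24 - 4*(-1)²) + 18 = 1110*(24 - 4*1) + 18 = 1110*(24 - 4) + 18 = 1110*20 + 18 = 22200 + 18 = 22218)
(4978414 + t)*((-715760 + 1484283) - 1659925) = (4978414 + 22218)*((-715760 + 1484283) - 1659925) = 5000632*(768523 - 1659925) = 5000632*(-891402) = -4457573366064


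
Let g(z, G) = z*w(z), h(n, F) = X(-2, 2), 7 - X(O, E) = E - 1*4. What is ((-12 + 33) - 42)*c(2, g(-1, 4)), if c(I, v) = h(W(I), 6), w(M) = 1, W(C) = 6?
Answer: -189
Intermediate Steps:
X(O, E) = 11 - E (X(O, E) = 7 - (E - 1*4) = 7 - (E - 4) = 7 - (-4 + E) = 7 + (4 - E) = 11 - E)
h(n, F) = 9 (h(n, F) = 11 - 1*2 = 11 - 2 = 9)
g(z, G) = z (g(z, G) = z*1 = z)
c(I, v) = 9
((-12 + 33) - 42)*c(2, g(-1, 4)) = ((-12 + 33) - 42)*9 = (21 - 42)*9 = -21*9 = -189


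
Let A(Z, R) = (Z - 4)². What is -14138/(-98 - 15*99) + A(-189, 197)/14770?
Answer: 267783427/23380910 ≈ 11.453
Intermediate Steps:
A(Z, R) = (-4 + Z)²
-14138/(-98 - 15*99) + A(-189, 197)/14770 = -14138/(-98 - 15*99) + (-4 - 189)²/14770 = -14138/(-98 - 1485) + (-193)²*(1/14770) = -14138/(-1583) + 37249*(1/14770) = -14138*(-1/1583) + 37249/14770 = 14138/1583 + 37249/14770 = 267783427/23380910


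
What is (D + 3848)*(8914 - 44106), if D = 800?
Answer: -163572416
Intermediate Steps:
(D + 3848)*(8914 - 44106) = (800 + 3848)*(8914 - 44106) = 4648*(-35192) = -163572416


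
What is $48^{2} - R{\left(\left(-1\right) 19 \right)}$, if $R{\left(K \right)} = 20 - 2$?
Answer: $2286$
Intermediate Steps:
$R{\left(K \right)} = 18$ ($R{\left(K \right)} = 20 - 2 = 18$)
$48^{2} - R{\left(\left(-1\right) 19 \right)} = 48^{2} - 18 = 2304 - 18 = 2286$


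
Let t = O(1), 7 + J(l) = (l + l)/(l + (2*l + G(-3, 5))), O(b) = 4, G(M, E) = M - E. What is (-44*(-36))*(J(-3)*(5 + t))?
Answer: -1610928/17 ≈ -94761.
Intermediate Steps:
J(l) = -7 + 2*l/(-8 + 3*l) (J(l) = -7 + (l + l)/(l + (2*l + (-3 - 1*5))) = -7 + (2*l)/(l + (2*l + (-3 - 5))) = -7 + (2*l)/(l + (2*l - 8)) = -7 + (2*l)/(l + (-8 + 2*l)) = -7 + (2*l)/(-8 + 3*l) = -7 + 2*l/(-8 + 3*l))
t = 4
(-44*(-36))*(J(-3)*(5 + t)) = (-44*(-36))*(((56 - 19*(-3))/(-8 + 3*(-3)))*(5 + 4)) = 1584*(((56 + 57)/(-8 - 9))*9) = 1584*((113/(-17))*9) = 1584*(-1/17*113*9) = 1584*(-113/17*9) = 1584*(-1017/17) = -1610928/17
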